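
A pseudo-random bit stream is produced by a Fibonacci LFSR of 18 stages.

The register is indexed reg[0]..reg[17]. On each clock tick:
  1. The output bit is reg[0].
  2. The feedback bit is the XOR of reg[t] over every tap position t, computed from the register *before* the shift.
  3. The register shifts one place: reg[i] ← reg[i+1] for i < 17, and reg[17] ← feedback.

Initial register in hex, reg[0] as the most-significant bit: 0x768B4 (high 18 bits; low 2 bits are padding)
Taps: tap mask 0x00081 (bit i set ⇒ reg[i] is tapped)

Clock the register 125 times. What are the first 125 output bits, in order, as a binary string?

01110110100010110100110011001011010010100101101110011001111001011101101011000010001011101111010101010101000101111111011110111

step | reg (before) | out | fb
   0 | 011101101000101101 | 0 | 0
   1 | 111011010001011010 | 1 | 0
   2 | 110110100010110100 | 1 | 1
   3 | 101101000101101001 | 1 | 1
   4 | 011010001011010011 | 0 | 0
   5 | 110100010110100110 | 1 | 0
   6 | 101000101101001100 | 1 | 1
   7 | 010001011010011001 | 0 | 1
   8 | 100010110100110011 | 1 | 0
   9 | 000101101001100110 | 0 | 0
  10 | 001011010011001100 | 0 | 1
  11 | 010110100110011001 | 0 | 0
  12 | 101101001100110010 | 1 | 1
  13 | 011010011001100101 | 0 | 1
  14 | 110100110011001011 | 1 | 0
  15 | 101001100110010110 | 1 | 1
  16 | 010011001100101101 | 0 | 0
  17 | 100110011001011010 | 1 | 0
  18 | 001100110010110100 | 0 | 1
  19 | 011001100101101001 | 0 | 0
  20 | 110011001011010010 | 1 | 1
  21 | 100110010110100101 | 1 | 0
  22 | 001100101101001010 | 0 | 0
  23 | 011001011010010100 | 0 | 1
  24 | 110010110100101001 | 1 | 0
  25 | 100101101001010010 | 1 | 1
  26 | 001011010010100101 | 0 | 1
  27 | 010110100101001011 | 0 | 0
  28 | 101101001010010110 | 1 | 1
  29 | 011010010100101101 | 0 | 1
  30 | 110100101001011011 | 1 | 1
  31 | 101001010010110111 | 1 | 0
  32 | 010010100101101110 | 0 | 0
  33 | 100101001011011100 | 1 | 1
  34 | 001010010110111001 | 0 | 1
  35 | 010100101101110011 | 0 | 0
  36 | 101001011011100110 | 1 | 0
  37 | 010010110111001100 | 0 | 1
  38 | 100101101110011001 | 1 | 1
  39 | 001011011100110011 | 0 | 1
  40 | 010110111001100111 | 0 | 1
  41 | 101101110011001111 | 1 | 0
  42 | 011011100110011110 | 0 | 0
  43 | 110111001100111100 | 1 | 1
  44 | 101110011001111001 | 1 | 0
  45 | 011100110011110010 | 0 | 1
  46 | 111001100111100101 | 1 | 1
  47 | 110011001111001011 | 1 | 1
  48 | 100110011110010111 | 1 | 0
  49 | 001100111100101110 | 0 | 1
  50 | 011001111001011101 | 0 | 1
  51 | 110011110010111011 | 1 | 0
  52 | 100111100101110110 | 1 | 1
  53 | 001111001011101101 | 0 | 0
  54 | 011110010111011010 | 0 | 1
  55 | 111100101110110101 | 1 | 1
  56 | 111001011101101011 | 1 | 0
  57 | 110010111011010110 | 1 | 0
  58 | 100101110110101100 | 1 | 0
  59 | 001011101101011000 | 0 | 0
  60 | 010111011010110000 | 0 | 1
  61 | 101110110101100001 | 1 | 0
  62 | 011101101011000010 | 0 | 0
  63 | 111011010110000100 | 1 | 0
  64 | 110110101100001000 | 1 | 1
  65 | 101101011000010001 | 1 | 0
  66 | 011010110000100010 | 0 | 1
  67 | 110101100001000101 | 1 | 1
  68 | 101011000010001011 | 1 | 1
  69 | 010110000100010111 | 0 | 0
  70 | 101100001000101110 | 1 | 1
  71 | 011000010001011101 | 0 | 1
  72 | 110000100010111011 | 1 | 1
  73 | 100001000101110111 | 1 | 1
  74 | 000010001011101111 | 0 | 0
  75 | 000100010111011110 | 0 | 1
  76 | 001000101110111101 | 0 | 0
  77 | 010001011101111010 | 0 | 1
  78 | 100010111011110101 | 1 | 0
  79 | 000101110111101010 | 0 | 1
  80 | 001011101111010101 | 0 | 0
  81 | 010111011110101010 | 0 | 1
  82 | 101110111101010101 | 1 | 0
  83 | 011101111010101010 | 0 | 1
  84 | 111011110101010101 | 1 | 0
  85 | 110111101010101010 | 1 | 1
  86 | 101111010101010101 | 1 | 0
  87 | 011110101010101010 | 0 | 0
  88 | 111101010101010100 | 1 | 0
  89 | 111010101010101000 | 1 | 1
  90 | 110101010101010001 | 1 | 0
  91 | 101010101010100010 | 1 | 1
  92 | 010101010101000101 | 0 | 1
  93 | 101010101010001011 | 1 | 1
  94 | 010101010100010111 | 0 | 1
  95 | 101010101000101111 | 1 | 1
  96 | 010101010001011111 | 0 | 1
  97 | 101010100010111111 | 1 | 1
  98 | 010101000101111111 | 0 | 0
  99 | 101010001011111110 | 1 | 1
 100 | 010100010111111101 | 0 | 1
 101 | 101000101111111011 | 1 | 1
 102 | 010001011111110111 | 0 | 1
 103 | 100010111111101111 | 1 | 0
 104 | 000101111111011110 | 0 | 1
 105 | 001011111110111101 | 0 | 1
 106 | 010111111101111011 | 0 | 1
 107 | 101111111011110111 | 1 | 0
 108 | 011111110111101110 | 0 | 1
 109 | 111111101111011101 | 1 | 1
 110 | 111111011110111011 | 1 | 0
 111 | 111110111101110110 | 1 | 0
 112 | 111101111011101100 | 1 | 0
 113 | 111011110111011000 | 1 | 0
 114 | 110111101110110000 | 1 | 1
 115 | 101111011101100001 | 1 | 0
 116 | 011110111011000010 | 0 | 1
 117 | 111101110110000101 | 1 | 0
 118 | 111011101100001010 | 1 | 1
 119 | 110111011000010101 | 1 | 0
 120 | 101110110000101010 | 1 | 0
 121 | 011101100001010100 | 0 | 0
 122 | 111011000010101000 | 1 | 1
 123 | 110110000101010001 | 1 | 1
 124 | 101100001010100011 | 1 | 1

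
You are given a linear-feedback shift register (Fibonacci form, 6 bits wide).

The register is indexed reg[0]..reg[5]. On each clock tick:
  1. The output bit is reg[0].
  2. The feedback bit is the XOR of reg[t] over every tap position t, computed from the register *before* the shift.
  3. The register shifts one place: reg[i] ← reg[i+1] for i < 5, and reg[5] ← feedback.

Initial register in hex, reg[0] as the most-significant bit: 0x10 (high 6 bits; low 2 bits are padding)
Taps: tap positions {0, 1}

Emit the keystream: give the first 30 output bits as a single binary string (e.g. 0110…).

000100001100010100111101000111

k : reg_k → out_k, fb_k
0: 000100 → 0, fb=0
1: 001000 → 0, fb=0
2: 010000 → 0, fb=1
3: 100001 → 1, fb=1
4: 000011 → 0, fb=0
5: 000110 → 0, fb=0
6: 001100 → 0, fb=0
7: 011000 → 0, fb=1
8: 110001 → 1, fb=0
9: 100010 → 1, fb=1
10: 000101 → 0, fb=0
11: 001010 → 0, fb=0
12: 010100 → 0, fb=1
13: 101001 → 1, fb=1
14: 010011 → 0, fb=1
15: 100111 → 1, fb=1
16: 001111 → 0, fb=0
17: 011110 → 0, fb=1
18: 111101 → 1, fb=0
19: 111010 → 1, fb=0
20: 110100 → 1, fb=0
21: 101000 → 1, fb=1
22: 010001 → 0, fb=1
23: 100011 → 1, fb=1
24: 000111 → 0, fb=0
25: 001110 → 0, fb=0
26: 011100 → 0, fb=1
27: 111001 → 1, fb=0
28: 110010 → 1, fb=0
29: 100100 → 1, fb=1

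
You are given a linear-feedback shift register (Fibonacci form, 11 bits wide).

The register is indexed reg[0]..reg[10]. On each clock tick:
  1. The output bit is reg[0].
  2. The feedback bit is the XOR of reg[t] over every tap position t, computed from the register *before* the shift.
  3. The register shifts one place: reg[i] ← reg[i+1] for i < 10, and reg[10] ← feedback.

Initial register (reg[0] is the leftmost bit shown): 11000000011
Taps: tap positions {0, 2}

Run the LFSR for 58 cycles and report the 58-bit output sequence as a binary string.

tick  register→output (feedback)
  0  11000000011→1 (1)
  1  10000000111→1 (1)
  2  00000001111→0 (0)
  3  00000011110→0 (0)
  4  00000111100→0 (0)
  5  00001111000→0 (0)
  6  00011110000→0 (0)
  7  00111100000→0 (1)
  8  01111000001→0 (1)
  9  11110000011→1 (0)
 10  11100000110→1 (0)
 11  11000001100→1 (1)
 12  10000011001→1 (1)
 13  00000110011→0 (0)
 14  00001100110→0 (0)
 15  00011001100→0 (0)
 16  00110011000→0 (1)
 17  01100110001→0 (1)
 18  11001100011→1 (1)
 19  10011000111→1 (1)
 20  00110001111→0 (1)
 21  01100011111→0 (1)
 22  11000111111→1 (1)
 23  10001111111→1 (1)
 24  00011111111→0 (0)
 25  00111111110→0 (1)
 26  01111111101→0 (1)
 27  11111111011→1 (0)
 28  11111110110→1 (0)
 29  11111101100→1 (0)
 30  11111011000→1 (0)
 31  11110110000→1 (0)
 32  11101100000→1 (0)
 33  11011000000→1 (1)
 34  10110000001→1 (0)
 35  01100000010→0 (1)
 36  11000000101→1 (1)
 37  10000001011→1 (1)
 38  00000010111→0 (0)
 39  00000101110→0 (0)
 40  00001011100→0 (0)
 41  00010111000→0 (0)
 42  00101110000→0 (1)
 43  01011100001→0 (0)
 44  10111000010→1 (0)
 45  01110000100→0 (1)
 46  11100001001→1 (0)
 47  11000010010→1 (1)
 48  10000100101→1 (1)
 49  00001001011→0 (0)
 50  00010010110→0 (0)
 51  00100101100→0 (1)
 52  01001011001→0 (0)
 53  10010110010→1 (1)
 54  00101100101→0 (1)
 55  01011001011→0 (0)
 56  10110010110→1 (0)
 57  01100101100→0 (1)

1100000001111000001100110001111111101100000010111000010010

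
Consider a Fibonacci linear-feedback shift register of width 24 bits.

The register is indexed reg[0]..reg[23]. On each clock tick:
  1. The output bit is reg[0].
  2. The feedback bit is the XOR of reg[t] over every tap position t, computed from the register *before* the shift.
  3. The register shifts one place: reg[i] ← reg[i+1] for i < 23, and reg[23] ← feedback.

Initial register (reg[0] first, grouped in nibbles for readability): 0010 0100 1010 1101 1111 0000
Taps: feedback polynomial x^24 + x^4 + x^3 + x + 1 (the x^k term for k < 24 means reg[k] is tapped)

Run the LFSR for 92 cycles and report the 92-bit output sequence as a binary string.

00100100101011011111000000000010010001101001000000110000100101100011001011011100011010001110

k : reg_k → out_k, fb_k
0: 001001001010110111110000 → 0, fb=0
1: 010010010101101111100000 → 0, fb=0
2: 100100101011011111000000 → 1, fb=0
3: 001001010110111110000000 → 0, fb=0
4: 010010101101111100000000 → 0, fb=0
5: 100101011011111000000000 → 1, fb=0
6: 001010110111110000000000 → 0, fb=1
7: 010101101111100000000001 → 0, fb=0
8: 101011011111000000000010 → 1, fb=0
9: 010110111110000000000100 → 0, fb=1
10: 101101111100000000001001 → 1, fb=0
11: 011011111000000000010010 → 0, fb=0
12: 110111110000000000100100 → 1, fb=0
13: 101111100000000001001000 → 1, fb=1
14: 011111000000000010010001 → 0, fb=1
15: 111110000000000100100011 → 1, fb=0
16: 111100000000001001000110 → 1, fb=1
17: 111000000000010010001101 → 1, fb=0
18: 110000000000100100011010 → 1, fb=0
19: 100000000001001000110100 → 1, fb=1
20: 000000000010010001101001 → 0, fb=0
21: 000000000100100011010010 → 0, fb=0
22: 000000001001000110100100 → 0, fb=0
23: 000000010010001101001000 → 0, fb=0
24: 000000100100011010010000 → 0, fb=0
25: 000001001000110100100000 → 0, fb=0
26: 000010010001101001000000 → 0, fb=1
27: 000100100011010010000001 → 0, fb=1
28: 001001000110100100000011 → 0, fb=0
29: 010010001101001000000110 → 0, fb=0
30: 100100011010010000001100 → 1, fb=0
31: 001000110100100000011000 → 0, fb=0
32: 010001101001000000110000 → 0, fb=1
33: 100011010010000001100001 → 1, fb=0
34: 000110100100000011000010 → 0, fb=0
35: 001101001000000110000100 → 0, fb=1
36: 011010010000001100001001 → 0, fb=0
37: 110100100000011000010010 → 1, fb=1
38: 101001000000110000100101 → 1, fb=1
39: 010010000001100001001011 → 0, fb=0
40: 100100000011000010010110 → 1, fb=0
41: 001000000110000100101100 → 0, fb=0
42: 010000001100001001011000 → 0, fb=1
43: 100000011000010010110001 → 1, fb=1
44: 000000110000100101100011 → 0, fb=0
45: 000001100001001011000110 → 0, fb=0
46: 000011000010010110001100 → 0, fb=1
47: 000110000100101100011001 → 0, fb=0
48: 001100001001011000110010 → 0, fb=1
49: 011000010010110001100101 → 0, fb=1
50: 110000100101100011001011 → 1, fb=0
51: 100001001011000110010110 → 1, fb=1
52: 000010010110001100101101 → 0, fb=1
53: 000100101100011001011011 → 0, fb=1
54: 001001011000110010110111 → 0, fb=0
55: 010010110001100101101110 → 0, fb=0
56: 100101100011001011011100 → 1, fb=0
57: 001011000110010110111000 → 0, fb=1
58: 010110001100101101110001 → 0, fb=1
59: 101100011001011011100011 → 1, fb=0
60: 011000110010110111000110 → 0, fb=1
61: 110001100101101110001101 → 1, fb=0
62: 100011001011011100011010 → 1, fb=0
63: 000110010110111000110100 → 0, fb=0
64: 001100101101110001101000 → 0, fb=1
65: 011001011011100011010001 → 0, fb=1
66: 110010110111000110100011 → 1, fb=1
67: 100101101110001101000111 → 1, fb=0
68: 001011011100011010001110 → 0, fb=1
69: 010110111000110100011101 → 0, fb=1
70: 101101110001101000111011 → 1, fb=0
71: 011011100011010001110110 → 0, fb=0
72: 110111000110100011101100 → 1, fb=0
73: 101110001101000111011000 → 1, fb=1
74: 011100011010001110110001 → 0, fb=0
75: 111000110100011101100010 → 1, fb=0
76: 110001101000111011000100 → 1, fb=0
77: 100011010001110110001000 → 1, fb=0
78: 000110100011101100010000 → 0, fb=0
79: 001101000111011000100000 → 0, fb=1
80: 011010001110110001000001 → 0, fb=0
81: 110100011101100010000010 → 1, fb=1
82: 101000111011000100000101 → 1, fb=1
83: 010001110110001000001011 → 0, fb=1
84: 100011101100010000010111 → 1, fb=0
85: 000111011000100000101110 → 0, fb=0
86: 001110110001000001011100 → 0, fb=0
87: 011101100010000010111000 → 0, fb=0
88: 111011000100000101110000 → 1, fb=1
89: 110110001000001011100001 → 1, fb=0
90: 101100010000010111000010 → 1, fb=0
91: 011000100000101110000100 → 0, fb=1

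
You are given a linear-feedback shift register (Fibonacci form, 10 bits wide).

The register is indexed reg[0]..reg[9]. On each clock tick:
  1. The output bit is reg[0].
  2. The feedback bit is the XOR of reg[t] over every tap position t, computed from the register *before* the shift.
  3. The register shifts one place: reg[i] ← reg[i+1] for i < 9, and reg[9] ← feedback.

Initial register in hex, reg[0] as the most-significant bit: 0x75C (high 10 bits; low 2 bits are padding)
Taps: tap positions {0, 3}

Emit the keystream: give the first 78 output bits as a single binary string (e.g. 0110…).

tick  register→output (feedback)
  0  0111010111→0 (1)
  1  1110101111→1 (1)
  2  1101011111→1 (0)
  3  1010111110→1 (1)
  4  0101111101→0 (1)
  5  1011111011→1 (0)
  6  0111110110→0 (1)
  7  1111101101→1 (0)
  8  1111011010→1 (0)
  9  1110110100→1 (1)
 10  1101101001→1 (0)
 11  1011010010→1 (0)
 12  0110100100→0 (0)
 13  1101001000→1 (0)
 14  1010010000→1 (1)
 15  0100100001→0 (0)
 16  1001000010→1 (0)
 17  0010000100→0 (0)
 18  0100001000→0 (0)
 19  1000010000→1 (1)
 20  0000100001→0 (0)
 21  0001000010→0 (1)
 22  0010000101→0 (0)
 23  0100001010→0 (0)
 24  1000010100→1 (1)
 25  0000101001→0 (0)
 26  0001010010→0 (1)
 27  0010100101→0 (0)
 28  0101001010→0 (1)
 29  1010010101→1 (1)
 30  0100101011→0 (0)
 31  1001010110→1 (0)
 32  0010101100→0 (0)
 33  0101011000→0 (1)
 34  1010110001→1 (1)
 35  0101100011→0 (1)
 36  1011000111→1 (0)
 37  0110001110→0 (0)
 38  1100011100→1 (1)
 39  1000111001→1 (1)
 40  0001110011→0 (1)
 41  0011100111→0 (1)
 42  0111001111→0 (1)
 43  1110011111→1 (1)
 44  1100111111→1 (1)
 45  1001111111→1 (0)
 46  0011111110→0 (1)
 47  0111111101→0 (1)
 48  1111111011→1 (0)
 49  1111110110→1 (0)
 50  1111101100→1 (0)
 51  1111011000→1 (0)
 52  1110110000→1 (1)
 53  1101100001→1 (0)
 54  1011000010→1 (0)
 55  0110000100→0 (0)
 56  1100001000→1 (1)
 57  1000010001→1 (1)
 58  0000100011→0 (0)
 59  0001000110→0 (1)
 60  0010001101→0 (0)
 61  0100011010→0 (0)
 62  1000110100→1 (1)
 63  0001101001→0 (1)
 64  0011010011→0 (1)
 65  0110100111→0 (0)
 66  1101001110→1 (0)
 67  1010011100→1 (1)
 68  0100111001→0 (0)
 69  1001110010→1 (0)
 70  0011100100→0 (1)
 71  0111001001→0 (1)
 72  1110010011→1 (1)
 73  1100100111→1 (1)
 74  1001001111→1 (0)
 75  0010011110→0 (0)
 76  0100111100→0 (0)
 77  1001111000→1 (0)

011101011111011010010000100001010010101100011100111111101100001000110100111001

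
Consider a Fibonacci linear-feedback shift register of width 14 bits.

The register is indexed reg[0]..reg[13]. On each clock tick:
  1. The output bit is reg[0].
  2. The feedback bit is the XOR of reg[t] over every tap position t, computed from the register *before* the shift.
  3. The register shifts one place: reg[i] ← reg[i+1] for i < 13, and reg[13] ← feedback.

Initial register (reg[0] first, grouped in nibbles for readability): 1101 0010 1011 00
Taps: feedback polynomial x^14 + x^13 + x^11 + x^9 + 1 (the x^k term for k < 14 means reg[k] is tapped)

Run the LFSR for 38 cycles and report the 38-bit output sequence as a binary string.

step | reg (before) | out | fb
   0 | 11010010101100 | 1 | 0
   1 | 10100101011000 | 1 | 0
   2 | 01001010110000 | 0 | 1
   3 | 10010101100001 | 1 | 0
   4 | 00101011000010 | 0 | 0
   5 | 01010110000100 | 0 | 1
   6 | 10101100001001 | 1 | 0
   7 | 01011000010010 | 0 | 1
   8 | 10110000100101 | 1 | 1
   9 | 01100001001011 | 0 | 1
  10 | 11000010010111 | 1 | 0
  11 | 10000100101110 | 1 | 0
  12 | 00001001011100 | 0 | 0
  13 | 00010010111000 | 0 | 1
  14 | 00100101110001 | 0 | 0
  15 | 01001011100010 | 0 | 0
  16 | 10010111000100 | 1 | 0
  17 | 00101110001000 | 0 | 0
  18 | 01011100010000 | 0 | 1
  19 | 10111000100001 | 1 | 0
  20 | 01110001000010 | 0 | 0
  21 | 11100010000100 | 1 | 0
  22 | 11000100001000 | 1 | 1
  23 | 10001000010001 | 1 | 1
  24 | 00010000100011 | 0 | 1
  25 | 00100001000111 | 0 | 0
  26 | 01000010001110 | 0 | 1
  27 | 10000100011101 | 1 | 0
  28 | 00001000111010 | 0 | 1
  29 | 00010001110101 | 0 | 1
  30 | 00100011101011 | 0 | 1
  31 | 01000111010111 | 0 | 1
  32 | 10001110101111 | 1 | 1
  33 | 00011101011111 | 0 | 1
  34 | 00111010111111 | 0 | 1
  35 | 01110101111111 | 0 | 1
  36 | 11101011111111 | 1 | 0
  37 | 11010111111110 | 1 | 1

11010010101100001001011100010000100011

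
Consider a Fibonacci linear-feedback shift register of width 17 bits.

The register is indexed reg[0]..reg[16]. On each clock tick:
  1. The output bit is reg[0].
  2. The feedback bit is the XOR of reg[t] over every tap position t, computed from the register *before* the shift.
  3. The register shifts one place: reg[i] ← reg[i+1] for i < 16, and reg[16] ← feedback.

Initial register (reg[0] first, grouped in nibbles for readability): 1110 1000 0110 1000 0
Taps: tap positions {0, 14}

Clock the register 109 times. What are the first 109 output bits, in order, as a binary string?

1110100001101000011110110101111111000101000011100010011001001110110010100110101000100001000101111110110100101

tick  register→output (feedback)
  0  11101000011010000→1 (1)
  1  11010000110100001→1 (1)
  2  10100001101000011→1 (1)
  3  01000011010000111→0 (1)
  4  10000110100001111→1 (0)
  5  00001101000011110→0 (1)
  6  00011010000111101→0 (1)
  7  00110100001111011→0 (0)
  8  01101000011110110→0 (1)
  9  11010000111101101→1 (0)
 10  10100001111011010→1 (1)
 11  01000011110110101→0 (1)
 12  10000111101101011→1 (1)
 13  00001111011010111→0 (1)
 14  00011110110101111→0 (1)
 15  00111101101011111→0 (1)
 16  01111011010111111→0 (1)
 17  11110110101111111→1 (0)
 18  11101101011111110→1 (0)
 19  11011010111111100→1 (0)
 20  10110101111111000→1 (1)
 21  01101011111110001→0 (0)
 22  11010111111100010→1 (1)
 23  10101111111000101→1 (0)
 24  01011111110001010→0 (0)
 25  10111111100010100→1 (0)
 26  01111111000101000→0 (0)
 27  11111110001010000→1 (1)
 28  11111100010100001→1 (1)
 29  11111000101000011→1 (1)
 30  11110001010000111→1 (0)
 31  11100010100001110→1 (0)
 32  11000101000011100→1 (0)
 33  10001010000111000→1 (1)
 34  00010100001110001→0 (0)
 35  00101000011100010→0 (0)
 36  01010000111000100→0 (1)
 37  10100001110001001→1 (1)
 38  01000011100010011→0 (0)
 39  10000111000100110→1 (0)
 40  00001110001001100→0 (1)
 41  00011100010011001→0 (0)
 42  00111000100110010→0 (0)
 43  01110001001100100→0 (1)
 44  11100010011001001→1 (1)
 45  11000100110010011→1 (1)
 46  10001001100100111→1 (0)
 47  00010011001001110→0 (1)
 48  00100110010011101→0 (1)
 49  01001100100111011→0 (0)
 50  10011001001110110→1 (0)
 51  00110010011101100→0 (1)
 52  01100100111011001→0 (0)
 53  11001001110110010→1 (1)
 54  10010011101100101→1 (0)
 55  00100111011001010→0 (0)
 56  01001110110010100→0 (1)
 57  10011101100101001→1 (1)
 58  00111011001010011→0 (0)
 59  01110110010100110→0 (1)
 60  11101100101001101→1 (0)
 61  11011001010011010→1 (1)
 62  10110010100110101→1 (0)
 63  01100101001101010→0 (0)
 64  11001010011010100→1 (0)
 65  10010100110101000→1 (1)
 66  00101001101010001→0 (0)
 67  01010011010100010→0 (0)
 68  10100110101000100→1 (0)
 69  01001101010001000→0 (0)
 70  10011010100010000→1 (1)
 71  00110101000100001→0 (0)
 72  01101010001000010→0 (0)
 73  11010100010000100→1 (0)
 74  10101000100001000→1 (1)
 75  01010001000010001→0 (0)
 76  10100010000100010→1 (1)
 77  01000100001000101→0 (1)
 78  10001000010001011→1 (1)
 79  00010000100010111→0 (1)
 80  00100001000101111→0 (1)
 81  01000010001011111→0 (1)
 82  10000100010111111→1 (0)
 83  00001000101111110→0 (1)
 84  00010001011111101→0 (1)
 85  00100010111111011→0 (0)
 86  01000101111110110→0 (1)
 87  10001011111101101→1 (0)
 88  00010111111011010→0 (0)
 89  00101111110110100→0 (1)
 90  01011111101101001→0 (0)
 91  10111111011010010→1 (1)
 92  01111110110100101→0 (1)
 93  11111101101001011→1 (1)
 94  11111011010010111→1 (0)
 95  11110110100101110→1 (0)
 96  11101101001011100→1 (0)
 97  11011010010111000→1 (1)
 98  10110100101110001→1 (1)
 99  01101001011100011→0 (0)
100  11010010111000110→1 (0)
101  10100101110001100→1 (0)
102  01001011100011000→0 (0)
103  10010111000110000→1 (1)
104  00101110001100001→0 (0)
105  01011100011000010→0 (0)
106  10111000110000100→1 (0)
107  01110001100001000→0 (0)
108  11100011000010000→1 (1)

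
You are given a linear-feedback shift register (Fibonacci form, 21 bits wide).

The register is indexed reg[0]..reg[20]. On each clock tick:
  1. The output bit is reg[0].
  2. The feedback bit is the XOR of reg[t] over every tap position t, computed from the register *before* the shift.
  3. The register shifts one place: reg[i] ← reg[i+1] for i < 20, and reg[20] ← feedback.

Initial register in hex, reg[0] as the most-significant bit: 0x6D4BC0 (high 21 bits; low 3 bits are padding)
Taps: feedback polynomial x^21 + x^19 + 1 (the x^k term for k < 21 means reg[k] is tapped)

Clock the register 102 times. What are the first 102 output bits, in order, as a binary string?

011011010100101111000011100010000100110101001111101010000111011110011011101010011100111100011011101001

tick  register→output (feedback)
  0  011011010100101111000→0 (0)
  1  110110101001011110000→1 (1)
  2  101101010010111100001→1 (1)
  3  011010100101111000011→0 (1)
  4  110101001011110000111→1 (0)
  5  101010010111100001110→1 (0)
  6  010100101111000011100→0 (0)
  7  101001011110000111000→1 (1)
  8  010010111100001110001→0 (0)
  9  100101111000011100010→1 (0)
 10  001011110000111000100→0 (0)
 11  010111100001110001000→0 (0)
 12  101111000011100010000→1 (1)
 13  011110000111000100001→0 (0)
 14  111100001110001000010→1 (0)
 15  111000011100010000100→1 (1)
 16  110000111000100001001→1 (1)
 17  100001110001000010011→1 (0)
 18  000011100010000100110→0 (1)
 19  000111000100001001101→0 (0)
 20  001110001000010011010→0 (1)
 21  011100010000100110101→0 (0)
 22  111000100001001101010→1 (0)
 23  110001000010011010100→1 (1)
 24  100010000100110101001→1 (1)
 25  000100001001101010011→0 (1)
 26  001000010011010100111→0 (1)
 27  010000100110101001111→0 (1)
 28  100001001101010011111→1 (0)
 29  000010011010100111110→0 (1)
 30  000100110101001111101→0 (0)
 31  001001101010011111010→0 (1)
 32  010011010100111110101→0 (0)
 33  100110101001111101010→1 (0)
 34  001101010011111010100→0 (0)
 35  011010100111110101000→0 (0)
 36  110101001111101010000→1 (1)
 37  101010011111010100001→1 (1)
 38  010100111110101000011→0 (1)
 39  101001111101010000111→1 (0)
 40  010011111010100001110→0 (1)
 41  100111110101000011101→1 (1)
 42  001111101010000111011→0 (1)
 43  011111010100001110111→0 (1)
 44  111110101000011101111→1 (0)
 45  111101010000111011110→1 (0)
 46  111010100001110111100→1 (1)
 47  110101000011101111001→1 (1)
 48  101010000111011110011→1 (0)
 49  010100001110111100110→0 (1)
 50  101000011101111001101→1 (1)
 51  010000111011110011011→0 (1)
 52  100001110111100110111→1 (0)
 53  000011101111001101110→0 (1)
 54  000111011110011011101→0 (0)
 55  001110111100110111010→0 (1)
 56  011101111001101110101→0 (0)
 57  111011110011011101010→1 (0)
 58  110111100110111010100→1 (1)
 59  101111001101110101001→1 (1)
 60  011110011011101010011→0 (1)
 61  111100110111010100111→1 (0)
 62  111001101110101001110→1 (0)
 63  110011011101010011100→1 (1)
 64  100110111010100111001→1 (1)
 65  001101110101001110011→0 (1)
 66  011011101010011100111→0 (1)
 67  110111010100111001111→1 (0)
 68  101110101001110011110→1 (0)
 69  011101010011100111100→0 (0)
 70  111010100111001111000→1 (1)
 71  110101001110011110001→1 (1)
 72  101010011100111100011→1 (0)
 73  010100111001111000110→0 (1)
 74  101001110011110001101→1 (1)
 75  010011100111100011011→0 (1)
 76  100111001111000110111→1 (0)
 77  001110011110001101110→0 (1)
 78  011100111100011011101→0 (0)
 79  111001111000110111010→1 (0)
 80  110011110001101110100→1 (1)
 81  100111100011011101001→1 (1)
 82  001111000110111010011→0 (1)
 83  011110001101110100111→0 (1)
 84  111100011011101001111→1 (0)
 85  111000110111010011110→1 (0)
 86  110001101110100111100→1 (1)
 87  100011011101001111001→1 (1)
 88  000110111010011110011→0 (1)
 89  001101110100111100111→0 (1)
 90  011011101001111001111→0 (1)
 91  110111010011110011111→1 (0)
 92  101110100111100111110→1 (0)
 93  011101001111001111100→0 (0)
 94  111010011110011111000→1 (1)
 95  110100111100111110001→1 (1)
 96  101001111001111100011→1 (0)
 97  010011110011111000110→0 (1)
 98  100111100111110001101→1 (1)
 99  001111001111100011011→0 (1)
100  011110011111000110111→0 (1)
101  111100111110001101111→1 (0)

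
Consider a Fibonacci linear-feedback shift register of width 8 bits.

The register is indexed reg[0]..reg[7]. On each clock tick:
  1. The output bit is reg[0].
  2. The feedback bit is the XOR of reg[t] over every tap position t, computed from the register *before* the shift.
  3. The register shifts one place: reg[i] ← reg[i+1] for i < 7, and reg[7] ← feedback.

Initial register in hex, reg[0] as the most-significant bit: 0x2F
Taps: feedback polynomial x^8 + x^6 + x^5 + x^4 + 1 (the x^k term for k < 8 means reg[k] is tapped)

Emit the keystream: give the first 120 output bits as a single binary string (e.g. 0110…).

001011111101111001101110111001010100101000100101101000110011100111100011011000010001011101011110110111110000110100110101

k : reg_k → out_k, fb_k
0: 00101111 → 0, fb=1
1: 01011111 → 0, fb=1
2: 10111111 → 1, fb=0
3: 01111110 → 0, fb=1
4: 11111101 → 1, fb=1
5: 11111011 → 1, fb=1
6: 11110111 → 1, fb=1
7: 11101111 → 1, fb=0
8: 11011110 → 1, fb=0
9: 10111100 → 1, fb=1
10: 01111001 → 0, fb=1
11: 11110011 → 1, fb=0
12: 11100110 → 1, fb=1
13: 11001101 → 1, fb=1
14: 10011011 → 1, fb=1
15: 00110111 → 0, fb=0
16: 01101110 → 0, fb=1
17: 11011101 → 1, fb=1
18: 10111011 → 1, fb=1
19: 01110111 → 0, fb=0
20: 11101110 → 1, fb=0
21: 11011100 → 1, fb=1
22: 10111001 → 1, fb=0
23: 01110010 → 0, fb=1
24: 11100101 → 1, fb=0
25: 11001010 → 1, fb=1
26: 10010101 → 1, fb=0
27: 00101010 → 0, fb=0
28: 01010100 → 0, fb=1
29: 10101001 → 1, fb=0
30: 01010010 → 0, fb=1
31: 10100101 → 1, fb=0
32: 01001010 → 0, fb=0
33: 10010100 → 1, fb=0
34: 00101000 → 0, fb=1
35: 01010001 → 0, fb=0
36: 10100010 → 1, fb=0
37: 01000100 → 0, fb=1
38: 10001001 → 1, fb=0
39: 00010010 → 0, fb=1
40: 00100101 → 0, fb=1
41: 01001011 → 0, fb=0
42: 10010110 → 1, fb=1
43: 00101101 → 0, fb=0
44: 01011010 → 0, fb=0
45: 10110100 → 1, fb=0
46: 01101000 → 0, fb=1
47: 11010001 → 1, fb=1
48: 10100011 → 1, fb=0
49: 01000110 → 0, fb=0
50: 10001100 → 1, fb=1
51: 00011001 → 0, fb=1
52: 00110011 → 0, fb=1
53: 01100111 → 0, fb=0
54: 11001110 → 1, fb=0
55: 10011100 → 1, fb=1
56: 00111001 → 0, fb=1
57: 01110011 → 0, fb=1
58: 11100111 → 1, fb=1
59: 11001111 → 1, fb=0
60: 10011110 → 1, fb=0
61: 00111100 → 0, fb=0
62: 01111000 → 0, fb=1
63: 11110001 → 1, fb=1
64: 11100011 → 1, fb=0
65: 11000110 → 1, fb=1
66: 10001101 → 1, fb=1
67: 00011011 → 0, fb=0
68: 00110110 → 0, fb=0
69: 01101100 → 0, fb=0
70: 11011000 → 1, fb=0
71: 10110000 → 1, fb=1
72: 01100001 → 0, fb=0
73: 11000010 → 1, fb=0
74: 10000100 → 1, fb=0
75: 00001000 → 0, fb=1
76: 00010001 → 0, fb=0
77: 00100010 → 0, fb=1
78: 01000101 → 0, fb=1
79: 10001011 → 1, fb=1
80: 00010111 → 0, fb=0
81: 00101110 → 0, fb=1
82: 01011101 → 0, fb=0
83: 10111010 → 1, fb=1
84: 01110101 → 0, fb=1
85: 11101011 → 1, fb=1
86: 11010111 → 1, fb=1
87: 10101111 → 1, fb=0
88: 01011110 → 0, fb=1
89: 10111101 → 1, fb=1
90: 01111011 → 0, fb=0
91: 11110110 → 1, fb=1
92: 11101101 → 1, fb=1
93: 11011011 → 1, fb=1
94: 10110111 → 1, fb=1
95: 01101111 → 0, fb=1
96: 11011111 → 1, fb=0
97: 10111110 → 1, fb=0
98: 01111100 → 0, fb=0
99: 11111000 → 1, fb=0
100: 11110000 → 1, fb=1
101: 11100001 → 1, fb=1
102: 11000011 → 1, fb=0
103: 10000110 → 1, fb=1
104: 00001101 → 0, fb=0
105: 00011010 → 0, fb=0
106: 00110100 → 0, fb=1
107: 01101001 → 0, fb=1
108: 11010011 → 1, fb=0
109: 10100110 → 1, fb=1
110: 01001101 → 0, fb=0
111: 10011010 → 1, fb=1
112: 00110101 → 0, fb=1
113: 01101011 → 0, fb=0
114: 11010110 → 1, fb=1
115: 10101101 → 1, fb=1
116: 01011011 → 0, fb=0
117: 10110110 → 1, fb=1
118: 01101101 → 0, fb=0
119: 11011010 → 1, fb=1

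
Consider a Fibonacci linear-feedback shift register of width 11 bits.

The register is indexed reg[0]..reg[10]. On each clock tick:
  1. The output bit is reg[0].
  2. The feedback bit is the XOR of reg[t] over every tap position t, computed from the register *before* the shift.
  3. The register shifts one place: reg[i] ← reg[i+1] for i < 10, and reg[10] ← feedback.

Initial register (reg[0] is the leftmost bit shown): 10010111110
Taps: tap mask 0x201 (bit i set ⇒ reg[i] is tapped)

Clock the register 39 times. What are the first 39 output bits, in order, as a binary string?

k : reg_k → out_k, fb_k
0: 10010111110 → 1, fb=0
1: 00101111100 → 0, fb=0
2: 01011111000 → 0, fb=0
3: 10111110000 → 1, fb=1
4: 01111100001 → 0, fb=0
5: 11111000010 → 1, fb=0
6: 11110000100 → 1, fb=1
7: 11100001001 → 1, fb=1
8: 11000010011 → 1, fb=0
9: 10000100110 → 1, fb=0
10: 00001001100 → 0, fb=0
11: 00010011000 → 0, fb=0
12: 00100110000 → 0, fb=0
13: 01001100000 → 0, fb=0
14: 10011000000 → 1, fb=1
15: 00110000001 → 0, fb=0
16: 01100000010 → 0, fb=1
17: 11000000101 → 1, fb=1
18: 10000001011 → 1, fb=0
19: 00000010110 → 0, fb=1
20: 00000101101 → 0, fb=0
21: 00001011010 → 0, fb=1
22: 00010110101 → 0, fb=0
23: 00101101010 → 0, fb=1
24: 01011010101 → 0, fb=0
25: 10110101010 → 1, fb=0
26: 01101010100 → 0, fb=0
27: 11010101000 → 1, fb=1
28: 10101010001 → 1, fb=1
29: 01010100011 → 0, fb=1
30: 10101000111 → 1, fb=0
31: 01010001110 → 0, fb=1
32: 10100011101 → 1, fb=1
33: 01000111011 → 0, fb=1
34: 10001110111 → 1, fb=0
35: 00011101110 → 0, fb=1
36: 00111011101 → 0, fb=0
37: 01110111010 → 0, fb=1
38: 11101110101 → 1, fb=1

100101111100001001100000010110101010001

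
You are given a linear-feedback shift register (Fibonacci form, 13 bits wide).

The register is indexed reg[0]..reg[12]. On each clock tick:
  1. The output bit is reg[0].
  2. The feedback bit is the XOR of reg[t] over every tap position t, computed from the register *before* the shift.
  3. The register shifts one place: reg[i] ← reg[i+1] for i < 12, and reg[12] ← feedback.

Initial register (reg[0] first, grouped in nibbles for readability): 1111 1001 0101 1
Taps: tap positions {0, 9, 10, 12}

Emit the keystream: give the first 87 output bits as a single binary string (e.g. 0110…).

111110010101111010100111101011000101110111111100110100001010111011011101111001111011110

tick  register→output (feedback)
  0  1111100101011→1 (1)
  1  1111001010111→1 (1)
  2  1110010101111→1 (0)
  3  1100101011110→1 (1)
  4  1001010111101→1 (0)
  5  0010101111010→0 (1)
  6  0101011110101→0 (0)
  7  1010111101010→1 (0)
  8  0101111010100→0 (1)
  9  1011110101001→1 (1)
 10  0111101010011→0 (1)
 11  1111010100111→1 (1)
 12  1110101001111→1 (0)
 13  1101010011110→1 (1)
 14  1010100111101→1 (0)
 15  0101001111010→0 (1)
 16  1010011110101→1 (1)
 17  0100111101011→0 (0)
 18  1001111010110→1 (0)
 19  0011110101100→0 (0)
 20  0111101011000→0 (1)
 21  1111010110001→1 (0)
 22  1110101100010→1 (1)
 23  1101011000101→1 (1)
 24  1010110001011→1 (1)
 25  0101100010111→0 (0)
 26  1011000101110→1 (1)
 27  0110001011101→0 (1)
 28  1100010111011→1 (1)
 29  1000101110111→1 (1)
 30  0001011101111→0 (1)
 31  0010111011111→0 (1)
 32  0101110111111→0 (1)
 33  1011101111111→1 (0)
 34  0111011111110→0 (0)
 35  1110111111100→1 (1)
 36  1101111111001→1 (1)
 37  1011111110011→1 (0)
 38  0111111100110→0 (1)
 39  1111111001101→1 (0)
 40  1111110011010→1 (0)
 41  1111100110100→1 (0)
 42  1111001101000→1 (0)
 43  1110011010000→1 (1)
 44  1100110100001→1 (0)
 45  1001101000010→1 (1)
 46  0011010000101→0 (0)
 47  0110100001010→0 (1)
 48  1101000010101→1 (1)
 49  1010000101011→1 (1)
 50  0100001010111→0 (0)
 51  1000010101110→1 (1)
 52  0000101011101→0 (1)
 53  0001010111011→0 (0)
 54  0010101110110→0 (1)
 55  0101011101101→0 (1)
 56  1010111011011→1 (1)
 57  0101110110111→0 (0)
 58  1011101101110→1 (1)
 59  0111011011101→0 (1)
 60  1110110111011→1 (1)
 61  1101101110111→1 (1)
 62  1011011101111→1 (0)
 63  0110111011110→0 (0)
 64  1101110111100→1 (1)
 65  1011101111001→1 (1)
 66  0111011110011→0 (1)
 67  1110111100111→1 (1)
 68  1101111001111→1 (0)
 69  1011110011110→1 (1)
 70  0111100111101→0 (1)
 71  1111001111011→1 (1)
 72  1110011110111→1 (1)
 73  1100111101111→1 (0)
 74  1001111011110→1 (1)
 75  0011110111101→0 (1)
 76  0111101111011→0 (0)
 77  1111011110110→1 (0)
 78  1110111101100→1 (1)
 79  1101111011001→1 (1)
 80  1011110110011→1 (0)
 81  0111101100110→0 (1)
 82  1111011001101→1 (0)
 83  1110110011010→1 (0)
 84  1101100110100→1 (0)
 85  1011001101000→1 (0)
 86  0110011010000→0 (0)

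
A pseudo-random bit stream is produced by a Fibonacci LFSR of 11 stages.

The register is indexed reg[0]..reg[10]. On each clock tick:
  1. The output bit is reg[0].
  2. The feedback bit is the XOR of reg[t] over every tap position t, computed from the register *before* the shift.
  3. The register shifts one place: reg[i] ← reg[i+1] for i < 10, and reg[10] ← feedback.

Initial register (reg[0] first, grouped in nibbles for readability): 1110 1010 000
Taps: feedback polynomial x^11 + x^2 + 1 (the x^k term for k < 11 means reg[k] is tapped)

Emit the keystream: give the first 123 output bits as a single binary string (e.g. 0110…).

k : reg_k → out_k, fb_k
0: 11101010000 → 1, fb=0
1: 11010100000 → 1, fb=1
2: 10101000001 → 1, fb=0
3: 01010000010 → 0, fb=0
4: 10100000100 → 1, fb=0
5: 01000001000 → 0, fb=0
6: 10000010000 → 1, fb=1
7: 00000100001 → 0, fb=0
8: 00001000010 → 0, fb=0
9: 00010000100 → 0, fb=0
10: 00100001000 → 0, fb=1
11: 01000010001 → 0, fb=0
12: 10000100010 → 1, fb=1
13: 00001000101 → 0, fb=0
14: 00010001010 → 0, fb=0
15: 00100010100 → 0, fb=1
16: 01000101001 → 0, fb=0
17: 10001010010 → 1, fb=1
18: 00010100101 → 0, fb=0
19: 00101001010 → 0, fb=1
20: 01010010101 → 0, fb=0
21: 10100101010 → 1, fb=0
22: 01001010100 → 0, fb=0
23: 10010101000 → 1, fb=1
24: 00101010001 → 0, fb=1
25: 01010100011 → 0, fb=0
26: 10101000110 → 1, fb=0
27: 01010001100 → 0, fb=0
28: 10100011000 → 1, fb=0
29: 01000110000 → 0, fb=0
30: 10001100000 → 1, fb=1
31: 00011000001 → 0, fb=0
32: 00110000010 → 0, fb=1
33: 01100000101 → 0, fb=1
34: 11000001011 → 1, fb=1
35: 10000010111 → 1, fb=1
36: 00000101111 → 0, fb=0
37: 00001011110 → 0, fb=0
38: 00010111100 → 0, fb=0
39: 00101111000 → 0, fb=1
40: 01011110001 → 0, fb=0
41: 10111100010 → 1, fb=0
42: 01111000100 → 0, fb=1
43: 11110001001 → 1, fb=0
44: 11100010010 → 1, fb=0
45: 11000100100 → 1, fb=1
46: 10001001001 → 1, fb=1
47: 00010010011 → 0, fb=0
48: 00100100110 → 0, fb=1
49: 01001001101 → 0, fb=0
50: 10010011010 → 1, fb=1
51: 00100110101 → 0, fb=1
52: 01001101011 → 0, fb=0
53: 10011010110 → 1, fb=1
54: 00110101101 → 0, fb=1
55: 01101011011 → 0, fb=1
56: 11010110111 → 1, fb=1
57: 10101101111 → 1, fb=0
58: 01011011110 → 0, fb=0
59: 10110111100 → 1, fb=0
60: 01101111000 → 0, fb=1
61: 11011110001 → 1, fb=1
62: 10111100011 → 1, fb=0
63: 01111000110 → 0, fb=1
64: 11110001101 → 1, fb=0
65: 11100011010 → 1, fb=0
66: 11000110100 → 1, fb=1
67: 10001101001 → 1, fb=1
68: 00011010011 → 0, fb=0
69: 00110100110 → 0, fb=1
70: 01101001101 → 0, fb=1
71: 11010011011 → 1, fb=1
72: 10100110111 → 1, fb=0
73: 01001101110 → 0, fb=0
74: 10011011100 → 1, fb=1
75: 00110111001 → 0, fb=1
76: 01101110011 → 0, fb=1
77: 11011100111 → 1, fb=1
78: 10111001111 → 1, fb=0
79: 01110011110 → 0, fb=1
80: 11100111101 → 1, fb=0
81: 11001111010 → 1, fb=1
82: 10011110101 → 1, fb=1
83: 00111101011 → 0, fb=1
84: 01111010111 → 0, fb=1
85: 11110101111 → 1, fb=0
86: 11101011110 → 1, fb=0
87: 11010111100 → 1, fb=1
88: 10101111001 → 1, fb=0
89: 01011110010 → 0, fb=0
90: 10111100100 → 1, fb=0
91: 01111001000 → 0, fb=1
92: 11110010001 → 1, fb=0
93: 11100100010 → 1, fb=0
94: 11001000100 → 1, fb=1
95: 10010001001 → 1, fb=1
96: 00100010011 → 0, fb=1
97: 01000100111 → 0, fb=0
98: 10001001110 → 1, fb=1
99: 00010011101 → 0, fb=0
100: 00100111010 → 0, fb=1
101: 01001110101 → 0, fb=0
102: 10011101010 → 1, fb=1
103: 00111010101 → 0, fb=1
104: 01110101011 → 0, fb=1
105: 11101010111 → 1, fb=0
106: 11010101110 → 1, fb=1
107: 10101011101 → 1, fb=0
108: 01010111010 → 0, fb=0
109: 10101110100 → 1, fb=0
110: 01011101000 → 0, fb=0
111: 10111010000 → 1, fb=0
112: 01110100000 → 0, fb=1
113: 11101000001 → 1, fb=0
114: 11010000010 → 1, fb=1
115: 10100000101 → 1, fb=0
116: 01000001010 → 0, fb=0
117: 10000010100 → 1, fb=1
118: 00000101001 → 0, fb=0
119: 00001010010 → 0, fb=0
120: 00010100100 → 0, fb=0
121: 00101001000 → 0, fb=1
122: 01010010001 → 0, fb=0

111010100000100001000101001010100011000001011110001001001101011011110001101001101110011110101111001000100111010101110100000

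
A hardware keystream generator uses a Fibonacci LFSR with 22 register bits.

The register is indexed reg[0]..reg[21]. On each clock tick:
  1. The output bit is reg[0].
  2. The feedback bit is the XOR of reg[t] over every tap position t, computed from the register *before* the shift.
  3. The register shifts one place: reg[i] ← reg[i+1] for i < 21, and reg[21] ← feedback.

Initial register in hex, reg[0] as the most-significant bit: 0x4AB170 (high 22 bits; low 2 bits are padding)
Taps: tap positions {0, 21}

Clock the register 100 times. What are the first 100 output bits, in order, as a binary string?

0100101010110001011100011100110010000110100001011101110000010011111001011010000001110101000110110000

tick  register→output (feedback)
  0  0100101010110001011100→0 (0)
  1  1001010101100010111000→1 (1)
  2  0010101011000101110001→0 (1)
  3  0101010110001011100011→0 (1)
  4  1010101100010111000111→1 (0)
  5  0101011000101110001110→0 (0)
  6  1010110001011100011100→1 (1)
  7  0101100010111000111001→0 (1)
  8  1011000101110001110011→1 (0)
  9  0110001011100011100110→0 (0)
 10  1100010111000111001100→1 (1)
 11  1000101110001110011001→1 (0)
 12  0001011100011100110010→0 (0)
 13  0010111000111001100100→0 (0)
 14  0101110001110011001000→0 (0)
 15  1011100011100110010000→1 (1)
 16  0111000111001100100001→0 (1)
 17  1110001110011001000011→1 (0)
 18  1100011100110010000110→1 (1)
 19  1000111001100100001101→1 (0)
 20  0001110011001000011010→0 (0)
 21  0011100110010000110100→0 (0)
 22  0111001100100001101000→0 (0)
 23  1110011001000011010000→1 (1)
 24  1100110010000110100001→1 (0)
 25  1001100100001101000010→1 (1)
 26  0011001000011010000101→0 (1)
 27  0110010000110100001011→0 (1)
 28  1100100001101000010111→1 (0)
 29  1001000011010000101110→1 (1)
 30  0010000110100001011101→0 (1)
 31  0100001101000010111011→0 (1)
 32  1000011010000101110111→1 (0)
 33  0000110100001011101110→0 (0)
 34  0001101000010111011100→0 (0)
 35  0011010000101110111000→0 (0)
 36  0110100001011101110000→0 (0)
 37  1101000010111011100000→1 (1)
 38  1010000101110111000001→1 (0)
 39  0100001011101110000010→0 (0)
 40  1000010111011100000100→1 (1)
 41  0000101110111000001001→0 (1)
 42  0001011101110000010011→0 (1)
 43  0010111011100000100111→0 (1)
 44  0101110111000001001111→0 (1)
 45  1011101110000010011111→1 (0)
 46  0111011100000100111110→0 (0)
 47  1110111000001001111100→1 (1)
 48  1101110000010011111001→1 (0)
 49  1011100000100111110010→1 (1)
 50  0111000001001111100101→0 (1)
 51  1110000010011111001011→1 (0)
 52  1100000100111110010110→1 (1)
 53  1000001001111100101101→1 (0)
 54  0000010011111001011010→0 (0)
 55  0000100111110010110100→0 (0)
 56  0001001111100101101000→0 (0)
 57  0010011111001011010000→0 (0)
 58  0100111110010110100000→0 (0)
 59  1001111100101101000000→1 (1)
 60  0011111001011010000001→0 (1)
 61  0111110010110100000011→0 (1)
 62  1111100101101000000111→1 (0)
 63  1111001011010000001110→1 (1)
 64  1110010110100000011101→1 (0)
 65  1100101101000000111010→1 (1)
 66  1001011010000001110101→1 (0)
 67  0010110100000011101010→0 (0)
 68  0101101000000111010100→0 (0)
 69  1011010000001110101000→1 (1)
 70  0110100000011101010001→0 (1)
 71  1101000000111010100011→1 (0)
 72  1010000001110101000110→1 (1)
 73  0100000011101010001101→0 (1)
 74  1000000111010100011011→1 (0)
 75  0000001110101000110110→0 (0)
 76  0000011101010001101100→0 (0)
 77  0000111010100011011000→0 (0)
 78  0001110101000110110000→0 (0)
 79  0011101010001101100000→0 (0)
 80  0111010100011011000000→0 (0)
 81  1110101000110110000000→1 (1)
 82  1101010001101100000001→1 (0)
 83  1010100011011000000010→1 (1)
 84  0101000110110000000101→0 (1)
 85  1010001101100000001011→1 (0)
 86  0100011011000000010110→0 (0)
 87  1000110110000000101100→1 (1)
 88  0001101100000001011001→0 (1)
 89  0011011000000010110011→0 (1)
 90  0110110000000101100111→0 (1)
 91  1101100000001011001111→1 (0)
 92  1011000000010110011110→1 (1)
 93  0110000000101100111101→0 (1)
 94  1100000001011001111011→1 (0)
 95  1000000010110011110110→1 (1)
 96  0000000101100111101101→0 (1)
 97  0000001011001111011011→0 (1)
 98  0000010110011110110111→0 (1)
 99  0000101100111101101111→0 (1)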